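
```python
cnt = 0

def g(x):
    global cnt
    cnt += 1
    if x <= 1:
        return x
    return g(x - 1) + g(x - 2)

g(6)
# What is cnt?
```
Call trace (a repeated sub-call is expanded the first time; later identical calls just restate its return value):
g(x=6)
  g(x=5)
    g(x=4)
      g(x=3)
        g(x=2)
          g(x=1)
          -> return 1
          g(x=0)
          -> return 0
        -> return 1
        g(x=1)
        -> return 1
      -> return 2
      g(x=2) -> return 1  (same call as traced above)
    -> return 3
    g(x=3) -> return 2  (same call as traced above)
  -> return 5
  g(x=4) -> return 3  (same call as traced above)
-> return 8

cnt is incremented once per call, so count the calls in each subtree. Let C(x) = number of calls made by g(x).
C(0) = C(1) = 1 (base case, no recursion); C(x) = 1 + C(x - 1) + C(x - 2) otherwise.
C(2) = 1 + C(1) + C(0) = 1 + 1 + 1 = 3
C(3) = 1 + C(2) + C(1) = 1 + 3 + 1 = 5
C(4) = 1 + C(3) + C(2) = 1 + 5 + 3 = 9
C(5) = 1 + C(4) + C(3) = 1 + 9 + 5 = 15
C(6) = 1 + C(5) + C(4) = 1 + 15 + 9 = 25
cnt = C(6) = 25

Final answer: 25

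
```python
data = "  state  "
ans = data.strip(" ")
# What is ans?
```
Trace:
  data='  state  '
  data='  state  ', ans='state'

Final answer: 'state'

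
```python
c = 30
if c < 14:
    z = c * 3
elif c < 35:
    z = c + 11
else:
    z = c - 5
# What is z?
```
Trace:
  c=30
  c=30, z=41

Final answer: 41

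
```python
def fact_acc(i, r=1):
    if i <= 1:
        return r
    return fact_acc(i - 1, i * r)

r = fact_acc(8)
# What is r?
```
Call trace:
fact_acc(i=8, r=1)
  fact_acc(i=7, r=8)
    fact_acc(i=6, r=56)
      fact_acc(i=5, r=336)
        fact_acc(i=4, r=1680)
          fact_acc(i=3, r=6720)
            fact_acc(i=2, r=20160)
              fact_acc(i=1, r=40320)
              -> return 40320
            -> return 40320
          -> return 40320
        -> return 40320
      -> return 40320
    -> return 40320
  -> return 40320
-> return 40320

Final answer: 40320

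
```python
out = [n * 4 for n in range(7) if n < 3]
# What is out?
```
Trace:
  n=0
  n=1
  n=2
  n=3
  n=4
  n=5
  n=6
  out=[0, 4, 8]

Final answer: [0, 4, 8]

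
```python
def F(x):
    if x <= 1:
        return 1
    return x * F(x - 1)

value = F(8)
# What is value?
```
Call trace:
F(x=8)
  F(x=7)
    F(x=6)
      F(x=5)
        F(x=4)
          F(x=3)
            F(x=2)
              F(x=1)
              -> return 1
            -> return 2
          -> return 6
        -> return 24
      -> return 120
    -> return 720
  -> return 5040
-> return 40320

Final answer: 40320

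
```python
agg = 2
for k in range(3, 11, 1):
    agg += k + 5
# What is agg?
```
Trace:
  agg=2
  agg=10, k=3
  agg=19, k=4
  agg=29, k=5
  agg=40, k=6
  agg=52, k=7
  agg=65, k=8
  agg=79, k=9
  agg=94, k=10

Final answer: 94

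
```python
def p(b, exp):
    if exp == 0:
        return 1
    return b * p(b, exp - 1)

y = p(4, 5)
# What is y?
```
Call trace:
p(b=4, exp=5)
  p(b=4, exp=4)
    p(b=4, exp=3)
      p(b=4, exp=2)
        p(b=4, exp=1)
          p(b=4, exp=0)
          -> return 1
        -> return 4
      -> return 16
    -> return 64
  -> return 256
-> return 1024

Final answer: 1024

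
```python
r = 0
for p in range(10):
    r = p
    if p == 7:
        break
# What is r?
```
Trace:
  r=0
  r=0, p=0
  r=1, p=1
  r=2, p=2
  r=3, p=3
  r=4, p=4
  r=5, p=5
  r=6, p=6
  r=7, p=7

Final answer: 7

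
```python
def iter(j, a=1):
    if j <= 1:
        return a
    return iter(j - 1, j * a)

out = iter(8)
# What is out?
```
Call trace:
iter(j=8, a=1)
  iter(j=7, a=8)
    iter(j=6, a=56)
      iter(j=5, a=336)
        iter(j=4, a=1680)
          iter(j=3, a=6720)
            iter(j=2, a=20160)
              iter(j=1, a=40320)
              -> return 40320
            -> return 40320
          -> return 40320
        -> return 40320
      -> return 40320
    -> return 40320
  -> return 40320
-> return 40320

Final answer: 40320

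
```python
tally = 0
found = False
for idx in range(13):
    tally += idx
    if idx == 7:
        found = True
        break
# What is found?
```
Trace:
  tally=0
  tally=0, found=False
  tally=0, found=False, idx=0
  tally=1, found=False, idx=1
  tally=3, found=False, idx=2
  tally=6, found=False, idx=3
  tally=10, found=False, idx=4
  tally=15, found=False, idx=5
  tally=21, found=False, idx=6
  tally=28, found=True, idx=7

Final answer: True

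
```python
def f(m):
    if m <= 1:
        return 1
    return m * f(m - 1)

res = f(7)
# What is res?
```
Call trace:
f(m=7)
  f(m=6)
    f(m=5)
      f(m=4)
        f(m=3)
          f(m=2)
            f(m=1)
            -> return 1
          -> return 2
        -> return 6
      -> return 24
    -> return 120
  -> return 720
-> return 5040

Final answer: 5040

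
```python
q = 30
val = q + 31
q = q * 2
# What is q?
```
Trace:
  q=30
  q=30, val=61
  q=60, val=61

Final answer: 60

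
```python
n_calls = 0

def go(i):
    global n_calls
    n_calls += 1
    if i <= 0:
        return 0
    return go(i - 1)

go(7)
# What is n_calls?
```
Call trace:
go(i=7)
  go(i=6)
    go(i=5)
      go(i=4)
        go(i=3)
          go(i=2)
            go(i=1)
              go(i=0)
              -> return 0
            -> return 0
          -> return 0
        -> return 0
      -> return 0
    -> return 0
  -> return 0
-> return 0

n_calls is incremented once per call. go is entered once for each i = 7, 6, 5, 4, 3, 2, 1, 0 (the i <= 0 call returns without recursing), i.e. 7 + 1 calls.
n_calls = 8

Final answer: 8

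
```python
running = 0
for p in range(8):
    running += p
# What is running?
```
Trace:
  running=0
  running=0, p=0
  running=1, p=1
  running=3, p=2
  running=6, p=3
  running=10, p=4
  running=15, p=5
  running=21, p=6
  running=28, p=7

Final answer: 28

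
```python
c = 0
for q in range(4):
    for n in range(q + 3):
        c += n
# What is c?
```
Trace:
  c=0
  c=0, q=0, n=0
  c=1, q=0, n=1
  c=3, q=0, n=2
  c=3, q=1, n=0
  c=4, q=1, n=1
  c=6, q=1, n=2
  c=9, q=1, n=3
  c=9, q=2, n=0
  c=10, q=2, n=1
  c=12, q=2, n=2
  c=15, q=2, n=3
  c=19, q=2, n=4
  c=19, q=3, n=0
  c=20, q=3, n=1
  c=22, q=3, n=2
  c=25, q=3, n=3
  c=29, q=3, n=4
  c=34, q=3, n=5

Final answer: 34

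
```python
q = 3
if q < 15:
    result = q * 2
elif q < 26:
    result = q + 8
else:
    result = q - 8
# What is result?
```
Trace:
  q=3
  q=3, result=6

Final answer: 6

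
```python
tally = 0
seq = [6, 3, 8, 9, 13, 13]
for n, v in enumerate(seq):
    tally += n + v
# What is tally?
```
Trace:
  tally=0
  tally=6, n=0, v=6
  tally=10, n=1, v=3
  tally=20, n=2, v=8
  tally=32, n=3, v=9
  tally=49, n=4, v=13
  tally=67, n=5, v=13

Final answer: 67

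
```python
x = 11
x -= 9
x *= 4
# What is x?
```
Trace:
  x=11
  x=2
  x=8

Final answer: 8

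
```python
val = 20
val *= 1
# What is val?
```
Trace:
  val=20
  val=20

Final answer: 20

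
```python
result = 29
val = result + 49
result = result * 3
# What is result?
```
Trace:
  result=29
  result=29, val=78
  result=87, val=78

Final answer: 87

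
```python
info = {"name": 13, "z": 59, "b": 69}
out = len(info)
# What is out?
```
Trace:
  info={'name': 13, 'z': 59, 'b': 69}
  info={'name': 13, 'z': 59, 'b': 69}, out=3

Final answer: 3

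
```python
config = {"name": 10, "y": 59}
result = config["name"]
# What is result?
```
Trace:
  config={'name': 10, 'y': 59}
  config={'name': 10, 'y': 59}, result=10

Final answer: 10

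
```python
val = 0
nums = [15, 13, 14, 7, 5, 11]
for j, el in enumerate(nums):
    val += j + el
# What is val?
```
Trace:
  val=0
  val=15, j=0, el=15
  val=29, j=1, el=13
  val=45, j=2, el=14
  val=55, j=3, el=7
  val=64, j=4, el=5
  val=80, j=5, el=11

Final answer: 80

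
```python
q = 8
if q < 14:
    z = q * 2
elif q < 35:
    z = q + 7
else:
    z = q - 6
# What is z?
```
Trace:
  q=8
  q=8, z=16

Final answer: 16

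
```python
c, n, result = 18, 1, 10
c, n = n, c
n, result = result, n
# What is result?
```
Trace:
  c=18, n=1, result=10
  c=1, n=18, result=10
  c=1, n=10, result=18

Final answer: 18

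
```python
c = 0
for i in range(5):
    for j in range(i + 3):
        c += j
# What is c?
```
Trace:
  c=0
  c=0, i=0, j=0
  c=1, i=0, j=1
  c=3, i=0, j=2
  c=3, i=1, j=0
  c=4, i=1, j=1
  c=6, i=1, j=2
  c=9, i=1, j=3
  c=9, i=2, j=0
  c=10, i=2, j=1
  c=12, i=2, j=2
  c=15, i=2, j=3
  c=19, i=2, j=4
  c=19, i=3, j=0
  c=20, i=3, j=1
  c=22, i=3, j=2
  c=25, i=3, j=3
  c=29, i=3, j=4
  c=34, i=3, j=5
  c=34, i=4, j=0
  c=35, i=4, j=1
  c=37, i=4, j=2
  c=40, i=4, j=3
  c=44, i=4, j=4
  c=49, i=4, j=5
  c=55, i=4, j=6

Final answer: 55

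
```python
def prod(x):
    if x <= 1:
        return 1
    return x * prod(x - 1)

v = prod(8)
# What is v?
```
Call trace:
prod(x=8)
  prod(x=7)
    prod(x=6)
      prod(x=5)
        prod(x=4)
          prod(x=3)
            prod(x=2)
              prod(x=1)
              -> return 1
            -> return 2
          -> return 6
        -> return 24
      -> return 120
    -> return 720
  -> return 5040
-> return 40320

Final answer: 40320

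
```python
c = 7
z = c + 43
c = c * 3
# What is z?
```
Trace:
  c=7
  c=7, z=50
  c=21, z=50

Final answer: 50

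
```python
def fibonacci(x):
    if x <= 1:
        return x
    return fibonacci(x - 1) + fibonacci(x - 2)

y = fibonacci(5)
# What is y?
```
Call trace (a repeated sub-call is expanded the first time; later identical calls just restate its return value):
fibonacci(x=5)
  fibonacci(x=4)
    fibonacci(x=3)
      fibonacci(x=2)
        fibonacci(x=1)
        -> return 1
        fibonacci(x=0)
        -> return 0
      -> return 1
      fibonacci(x=1)
      -> return 1
    -> return 2
    fibonacci(x=2) -> return 1  (same call as traced above)
  -> return 3
  fibonacci(x=3) -> return 2  (same call as traced above)
-> return 5

Final answer: 5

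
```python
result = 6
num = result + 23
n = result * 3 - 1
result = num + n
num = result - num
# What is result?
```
Trace:
  result=6
  result=6, num=29
  result=6, num=29, n=17
  result=46, num=29, n=17
  result=46, num=17, n=17

Final answer: 46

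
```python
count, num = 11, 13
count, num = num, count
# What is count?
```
Trace:
  count=11, num=13
  count=13, num=11

Final answer: 13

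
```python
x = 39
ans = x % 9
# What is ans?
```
Trace:
  x=39
  x=39, ans=3

Final answer: 3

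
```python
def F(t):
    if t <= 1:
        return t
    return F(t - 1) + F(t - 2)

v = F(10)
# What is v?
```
Call trace (a repeated sub-call is expanded the first time; later identical calls just restate its return value):
F(t=10)
  F(t=9)
    F(t=8)
      F(t=7)
        F(t=6)
          F(t=5)
            F(t=4)
              F(t=3)
                F(t=2)
                  F(t=1)
                  -> return 1
                  F(t=0)
                  -> return 0
                -> return 1
                F(t=1)
                -> return 1
              -> return 2
              F(t=2) -> return 1  (same call as traced above)
            -> return 3
            F(t=3) -> return 2  (same call as traced above)
          -> return 5
          F(t=4) -> return 3  (same call as traced above)
        -> return 8
        F(t=5) -> return 5  (same call as traced above)
      -> return 13
      F(t=6) -> return 8  (same call as traced above)
    -> return 21
    F(t=7) -> return 13  (same call as traced above)
  -> return 34
  F(t=8) -> return 21  (same call as traced above)
-> return 55

Final answer: 55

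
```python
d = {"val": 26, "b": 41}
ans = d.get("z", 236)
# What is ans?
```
Trace:
  d={'val': 26, 'b': 41}
  d={'val': 26, 'b': 41}, ans=236

Final answer: 236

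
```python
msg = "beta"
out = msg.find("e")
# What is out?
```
Trace:
  msg='beta'
  msg='beta', out=1

Final answer: 1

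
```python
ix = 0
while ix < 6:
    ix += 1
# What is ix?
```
Trace:
  ix=0
  ix=1
  ix=2
  ix=3
  ix=4
  ix=5
  ix=6

Final answer: 6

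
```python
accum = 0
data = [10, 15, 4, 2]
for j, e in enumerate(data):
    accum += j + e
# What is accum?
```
Trace:
  accum=0
  accum=10, j=0, e=10
  accum=26, j=1, e=15
  accum=32, j=2, e=4
  accum=37, j=3, e=2

Final answer: 37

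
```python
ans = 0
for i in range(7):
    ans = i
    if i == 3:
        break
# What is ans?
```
Trace:
  ans=0
  ans=0, i=0
  ans=1, i=1
  ans=2, i=2
  ans=3, i=3

Final answer: 3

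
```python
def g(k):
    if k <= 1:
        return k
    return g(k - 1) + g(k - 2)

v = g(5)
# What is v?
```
Call trace (a repeated sub-call is expanded the first time; later identical calls just restate its return value):
g(k=5)
  g(k=4)
    g(k=3)
      g(k=2)
        g(k=1)
        -> return 1
        g(k=0)
        -> return 0
      -> return 1
      g(k=1)
      -> return 1
    -> return 2
    g(k=2) -> return 1  (same call as traced above)
  -> return 3
  g(k=3) -> return 2  (same call as traced above)
-> return 5

Final answer: 5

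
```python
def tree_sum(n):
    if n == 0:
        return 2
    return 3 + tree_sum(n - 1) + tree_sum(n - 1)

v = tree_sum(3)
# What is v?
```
Call trace (a repeated sub-call is expanded the first time; later identical calls just restate its return value):
tree_sum(n=3)
  tree_sum(n=2)
    tree_sum(n=1)
      tree_sum(n=0)
      -> return 2
      tree_sum(n=0)
      -> return 2
    -> return 7
    tree_sum(n=1) -> return 7  (same call as traced above)
  -> return 17
  tree_sum(n=2) -> return 17  (same call as traced above)
-> return 37

Final answer: 37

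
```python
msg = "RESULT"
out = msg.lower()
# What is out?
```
Trace:
  msg='RESULT'
  msg='RESULT', out='result'

Final answer: 'result'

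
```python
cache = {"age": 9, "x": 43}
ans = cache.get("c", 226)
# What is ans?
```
Trace:
  cache={'age': 9, 'x': 43}
  cache={'age': 9, 'x': 43}, ans=226

Final answer: 226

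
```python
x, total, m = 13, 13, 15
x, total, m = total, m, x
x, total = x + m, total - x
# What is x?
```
Trace:
  x=13, total=13, m=15
  x=13, total=15, m=13
  x=26, total=2, m=13

Final answer: 26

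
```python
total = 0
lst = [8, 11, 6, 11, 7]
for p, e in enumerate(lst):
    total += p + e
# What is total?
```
Trace:
  total=0
  total=8, p=0, e=8
  total=20, p=1, e=11
  total=28, p=2, e=6
  total=42, p=3, e=11
  total=53, p=4, e=7

Final answer: 53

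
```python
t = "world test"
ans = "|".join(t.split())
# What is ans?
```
Trace:
  t='world test'
  t='world test', ans='world|test'

Final answer: 'world|test'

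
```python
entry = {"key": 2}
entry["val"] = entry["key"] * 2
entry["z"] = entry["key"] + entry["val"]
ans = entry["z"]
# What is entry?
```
Trace:
  entry={'key': 2}
  entry={'key': 2, 'val': 4}
  entry={'key': 2, 'val': 4, 'z': 6}
  entry={'key': 2, 'val': 4, 'z': 6}, ans=6

Final answer: {'key': 2, 'val': 4, 'z': 6}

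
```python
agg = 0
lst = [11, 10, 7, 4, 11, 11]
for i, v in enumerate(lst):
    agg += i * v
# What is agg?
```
Trace:
  agg=0
  agg=0, i=0, v=11
  agg=10, i=1, v=10
  agg=24, i=2, v=7
  agg=36, i=3, v=4
  agg=80, i=4, v=11
  agg=135, i=5, v=11

Final answer: 135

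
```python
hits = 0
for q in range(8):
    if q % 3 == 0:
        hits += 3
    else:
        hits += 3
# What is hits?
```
Trace:
  hits=0
  hits=3, q=0
  hits=6, q=1
  hits=9, q=2
  hits=12, q=3
  hits=15, q=4
  hits=18, q=5
  hits=21, q=6
  hits=24, q=7

Final answer: 24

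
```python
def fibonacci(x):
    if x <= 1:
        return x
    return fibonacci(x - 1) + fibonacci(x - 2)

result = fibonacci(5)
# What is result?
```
Call trace (a repeated sub-call is expanded the first time; later identical calls just restate its return value):
fibonacci(x=5)
  fibonacci(x=4)
    fibonacci(x=3)
      fibonacci(x=2)
        fibonacci(x=1)
        -> return 1
        fibonacci(x=0)
        -> return 0
      -> return 1
      fibonacci(x=1)
      -> return 1
    -> return 2
    fibonacci(x=2) -> return 1  (same call as traced above)
  -> return 3
  fibonacci(x=3) -> return 2  (same call as traced above)
-> return 5

Final answer: 5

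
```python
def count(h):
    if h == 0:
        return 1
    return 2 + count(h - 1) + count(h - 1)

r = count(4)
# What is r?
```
Call trace (a repeated sub-call is expanded the first time; later identical calls just restate its return value):
count(h=4)
  count(h=3)
    count(h=2)
      count(h=1)
        count(h=0)
        -> return 1
        count(h=0)
        -> return 1
      -> return 4
      count(h=1) -> return 4  (same call as traced above)
    -> return 10
    count(h=2) -> return 10  (same call as traced above)
  -> return 22
  count(h=3) -> return 22  (same call as traced above)
-> return 46

Final answer: 46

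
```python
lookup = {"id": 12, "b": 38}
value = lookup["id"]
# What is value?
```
Trace:
  lookup={'id': 12, 'b': 38}
  lookup={'id': 12, 'b': 38}, value=12

Final answer: 12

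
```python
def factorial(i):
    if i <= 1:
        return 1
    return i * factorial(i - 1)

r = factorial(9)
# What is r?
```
Call trace:
factorial(i=9)
  factorial(i=8)
    factorial(i=7)
      factorial(i=6)
        factorial(i=5)
          factorial(i=4)
            factorial(i=3)
              factorial(i=2)
                factorial(i=1)
                -> return 1
              -> return 2
            -> return 6
          -> return 24
        -> return 120
      -> return 720
    -> return 5040
  -> return 40320
-> return 362880

Final answer: 362880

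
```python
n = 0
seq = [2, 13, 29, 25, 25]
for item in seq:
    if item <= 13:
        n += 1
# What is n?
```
Trace:
  n=0
  n=1, item=2
  n=2, item=13
  n=2, item=29
  n=2, item=25
  n=2, item=25

Final answer: 2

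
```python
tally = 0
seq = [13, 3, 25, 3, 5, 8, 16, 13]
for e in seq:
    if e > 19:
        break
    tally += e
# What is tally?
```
Trace:
  tally=0
  tally=13, e=13
  tally=16, e=3
  tally=16, e=25

Final answer: 16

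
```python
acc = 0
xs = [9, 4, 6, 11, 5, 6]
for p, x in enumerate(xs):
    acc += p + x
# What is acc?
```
Trace:
  acc=0
  acc=9, p=0, x=9
  acc=14, p=1, x=4
  acc=22, p=2, x=6
  acc=36, p=3, x=11
  acc=45, p=4, x=5
  acc=56, p=5, x=6

Final answer: 56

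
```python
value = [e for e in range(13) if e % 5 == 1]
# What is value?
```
Trace:
  e=0
  e=1
  e=2
  e=3
  e=4
  e=5
  e=6
  e=7
  e=8
  e=9
  e=10
  e=11
  e=12
  value=[1, 6, 11]

Final answer: [1, 6, 11]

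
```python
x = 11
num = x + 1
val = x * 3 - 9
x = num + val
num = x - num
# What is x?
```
Trace:
  x=11
  x=11, num=12
  x=11, num=12, val=24
  x=36, num=12, val=24
  x=36, num=24, val=24

Final answer: 36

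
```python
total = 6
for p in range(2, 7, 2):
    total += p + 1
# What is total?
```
Trace:
  total=6
  total=9, p=2
  total=14, p=4
  total=21, p=6

Final answer: 21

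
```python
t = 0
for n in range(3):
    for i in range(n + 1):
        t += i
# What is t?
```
Trace:
  t=0
  t=0, n=0, i=0
  t=0, n=1, i=0
  t=1, n=1, i=1
  t=1, n=2, i=0
  t=2, n=2, i=1
  t=4, n=2, i=2

Final answer: 4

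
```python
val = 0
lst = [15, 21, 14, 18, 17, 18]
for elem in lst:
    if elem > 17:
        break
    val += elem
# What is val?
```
Trace:
  val=0
  val=15, elem=15
  val=15, elem=21

Final answer: 15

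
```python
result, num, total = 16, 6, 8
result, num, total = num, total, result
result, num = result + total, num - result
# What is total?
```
Trace:
  result=16, num=6, total=8
  result=6, num=8, total=16
  result=22, num=2, total=16

Final answer: 16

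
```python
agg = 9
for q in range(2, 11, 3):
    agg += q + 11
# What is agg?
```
Trace:
  agg=9
  agg=22, q=2
  agg=38, q=5
  agg=57, q=8

Final answer: 57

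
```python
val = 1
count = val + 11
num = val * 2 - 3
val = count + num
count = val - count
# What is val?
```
Trace:
  val=1
  val=1, count=12
  val=1, count=12, num=-1
  val=11, count=12, num=-1
  val=11, count=-1, num=-1

Final answer: 11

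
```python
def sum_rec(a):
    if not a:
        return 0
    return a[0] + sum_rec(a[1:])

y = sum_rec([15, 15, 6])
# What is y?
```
Call trace:
sum_rec(a=[15, 15, 6])
  sum_rec(a=[15, 6])
    sum_rec(a=[6])
      sum_rec(a=[])
      -> return 0
    -> return 6
  -> return 21
-> return 36

Final answer: 36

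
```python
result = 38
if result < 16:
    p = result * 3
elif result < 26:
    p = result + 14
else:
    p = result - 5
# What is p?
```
Trace:
  result=38
  result=38, p=33

Final answer: 33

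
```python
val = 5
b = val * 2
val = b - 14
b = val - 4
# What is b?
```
Trace:
  val=5
  val=5, b=10
  val=-4, b=10
  val=-4, b=-8

Final answer: -8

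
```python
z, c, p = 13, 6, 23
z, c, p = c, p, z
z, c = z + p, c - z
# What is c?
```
Trace:
  z=13, c=6, p=23
  z=6, c=23, p=13
  z=19, c=17, p=13

Final answer: 17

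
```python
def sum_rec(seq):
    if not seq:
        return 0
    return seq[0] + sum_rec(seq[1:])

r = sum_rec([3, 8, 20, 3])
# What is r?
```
Call trace:
sum_rec(seq=[3, 8, 20, 3])
  sum_rec(seq=[8, 20, 3])
    sum_rec(seq=[20, 3])
      sum_rec(seq=[3])
        sum_rec(seq=[])
        -> return 0
      -> return 3
    -> return 23
  -> return 31
-> return 34

Final answer: 34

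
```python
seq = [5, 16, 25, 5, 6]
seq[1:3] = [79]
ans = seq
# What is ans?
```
Trace:
  seq=[5, 16, 25, 5, 6]
  seq=[5, 79, 5, 6]
  seq=[5, 79, 5, 6], ans=[5, 79, 5, 6]

Final answer: [5, 79, 5, 6]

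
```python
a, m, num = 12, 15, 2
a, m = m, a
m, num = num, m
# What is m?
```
Trace:
  a=12, m=15, num=2
  a=15, m=12, num=2
  a=15, m=2, num=12

Final answer: 2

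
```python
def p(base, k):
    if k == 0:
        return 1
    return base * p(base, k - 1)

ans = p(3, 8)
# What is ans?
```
Call trace:
p(base=3, k=8)
  p(base=3, k=7)
    p(base=3, k=6)
      p(base=3, k=5)
        p(base=3, k=4)
          p(base=3, k=3)
            p(base=3, k=2)
              p(base=3, k=1)
                p(base=3, k=0)
                -> return 1
              -> return 3
            -> return 9
          -> return 27
        -> return 81
      -> return 243
    -> return 729
  -> return 2187
-> return 6561

Final answer: 6561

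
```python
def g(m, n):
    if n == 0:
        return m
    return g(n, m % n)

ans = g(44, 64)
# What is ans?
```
Call trace:
g(m=44, n=64)
  g(m=64, n=44)
    g(m=44, n=20)
      g(m=20, n=4)
        g(m=4, n=0)
        -> return 4
      -> return 4
    -> return 4
  -> return 4
-> return 4

Final answer: 4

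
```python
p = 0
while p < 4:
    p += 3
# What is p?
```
Trace:
  p=0
  p=3
  p=6

Final answer: 6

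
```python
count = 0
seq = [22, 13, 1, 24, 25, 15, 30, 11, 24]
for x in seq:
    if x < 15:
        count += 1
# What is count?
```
Trace:
  count=0
  count=0, x=22
  count=1, x=13
  count=2, x=1
  count=2, x=24
  count=2, x=25
  count=2, x=15
  count=2, x=30
  count=3, x=11
  count=3, x=24

Final answer: 3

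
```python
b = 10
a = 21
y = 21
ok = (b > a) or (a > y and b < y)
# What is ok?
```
Trace:
  b=10
  b=10, a=21
  b=10, a=21, y=21
  b=10, a=21, y=21, ok=False

Final answer: False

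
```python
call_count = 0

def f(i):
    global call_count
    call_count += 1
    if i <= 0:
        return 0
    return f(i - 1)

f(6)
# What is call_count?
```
Call trace:
f(i=6)
  f(i=5)
    f(i=4)
      f(i=3)
        f(i=2)
          f(i=1)
            f(i=0)
            -> return 0
          -> return 0
        -> return 0
      -> return 0
    -> return 0
  -> return 0
-> return 0

call_count is incremented once per call. f is entered once for each i = 6, 5, 4, 3, 2, 1, 0 (the i <= 0 call returns without recursing), i.e. 6 + 1 calls.
call_count = 7

Final answer: 7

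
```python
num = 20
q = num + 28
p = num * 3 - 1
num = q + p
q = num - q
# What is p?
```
Trace:
  num=20
  num=20, q=48
  num=20, q=48, p=59
  num=107, q=48, p=59
  num=107, q=59, p=59

Final answer: 59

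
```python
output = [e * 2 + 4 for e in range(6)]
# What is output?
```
Trace:
  e=0
  e=1
  e=2
  e=3
  e=4
  e=5
  output=[4, 6, 8, 10, 12, 14]

Final answer: [4, 6, 8, 10, 12, 14]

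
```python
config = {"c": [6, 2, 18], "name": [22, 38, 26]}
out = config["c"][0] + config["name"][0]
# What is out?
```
Trace:
  config={'c': [6, 2, 18], 'name': [22, 38, 26]}
  config={'c': [6, 2, 18], 'name': [22, 38, 26]}, out=28

Final answer: 28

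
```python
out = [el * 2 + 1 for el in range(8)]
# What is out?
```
Trace:
  el=0
  el=1
  el=2
  el=3
  el=4
  el=5
  el=6
  el=7
  out=[1, 3, 5, 7, 9, 11, 13, 15]

Final answer: [1, 3, 5, 7, 9, 11, 13, 15]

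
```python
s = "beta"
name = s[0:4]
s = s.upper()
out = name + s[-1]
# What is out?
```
Trace:
  s='beta'
  s='beta', name='beta'
  s='BETA', name='beta'
  s='BETA', name='beta', out='betaA'

Final answer: 'betaA'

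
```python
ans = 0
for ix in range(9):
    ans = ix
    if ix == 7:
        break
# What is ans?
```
Trace:
  ans=0
  ans=0, ix=0
  ans=1, ix=1
  ans=2, ix=2
  ans=3, ix=3
  ans=4, ix=4
  ans=5, ix=5
  ans=6, ix=6
  ans=7, ix=7

Final answer: 7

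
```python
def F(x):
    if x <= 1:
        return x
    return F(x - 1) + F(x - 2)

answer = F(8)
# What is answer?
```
Call trace (a repeated sub-call is expanded the first time; later identical calls just restate its return value):
F(x=8)
  F(x=7)
    F(x=6)
      F(x=5)
        F(x=4)
          F(x=3)
            F(x=2)
              F(x=1)
              -> return 1
              F(x=0)
              -> return 0
            -> return 1
            F(x=1)
            -> return 1
          -> return 2
          F(x=2) -> return 1  (same call as traced above)
        -> return 3
        F(x=3) -> return 2  (same call as traced above)
      -> return 5
      F(x=4) -> return 3  (same call as traced above)
    -> return 8
    F(x=5) -> return 5  (same call as traced above)
  -> return 13
  F(x=6) -> return 8  (same call as traced above)
-> return 21

Final answer: 21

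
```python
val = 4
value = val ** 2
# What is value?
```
Trace:
  val=4
  val=4, value=16

Final answer: 16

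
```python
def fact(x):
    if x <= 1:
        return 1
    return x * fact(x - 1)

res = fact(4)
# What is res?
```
Call trace:
fact(x=4)
  fact(x=3)
    fact(x=2)
      fact(x=1)
      -> return 1
    -> return 2
  -> return 6
-> return 24

Final answer: 24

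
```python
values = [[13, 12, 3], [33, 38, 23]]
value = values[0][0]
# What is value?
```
Trace:
  values=[[13, 12, 3], [33, 38, 23]]
  values=[[13, 12, 3], [33, 38, 23]], value=13

Final answer: 13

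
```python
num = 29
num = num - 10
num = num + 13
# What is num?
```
Trace:
  num=29
  num=19
  num=32

Final answer: 32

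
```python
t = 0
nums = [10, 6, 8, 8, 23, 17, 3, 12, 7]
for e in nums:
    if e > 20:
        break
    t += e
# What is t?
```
Trace:
  t=0
  t=10, e=10
  t=16, e=6
  t=24, e=8
  t=32, e=8
  t=32, e=23

Final answer: 32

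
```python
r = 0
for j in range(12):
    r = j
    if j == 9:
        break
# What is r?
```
Trace:
  r=0
  r=0, j=0
  r=1, j=1
  r=2, j=2
  r=3, j=3
  r=4, j=4
  r=5, j=5
  r=6, j=6
  r=7, j=7
  r=8, j=8
  r=9, j=9

Final answer: 9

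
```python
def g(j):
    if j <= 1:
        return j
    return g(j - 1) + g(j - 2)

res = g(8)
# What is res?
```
Call trace (a repeated sub-call is expanded the first time; later identical calls just restate its return value):
g(j=8)
  g(j=7)
    g(j=6)
      g(j=5)
        g(j=4)
          g(j=3)
            g(j=2)
              g(j=1)
              -> return 1
              g(j=0)
              -> return 0
            -> return 1
            g(j=1)
            -> return 1
          -> return 2
          g(j=2) -> return 1  (same call as traced above)
        -> return 3
        g(j=3) -> return 2  (same call as traced above)
      -> return 5
      g(j=4) -> return 3  (same call as traced above)
    -> return 8
    g(j=5) -> return 5  (same call as traced above)
  -> return 13
  g(j=6) -> return 8  (same call as traced above)
-> return 21

Final answer: 21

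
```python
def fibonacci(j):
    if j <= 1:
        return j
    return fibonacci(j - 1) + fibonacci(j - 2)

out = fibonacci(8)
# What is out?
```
Call trace (a repeated sub-call is expanded the first time; later identical calls just restate its return value):
fibonacci(j=8)
  fibonacci(j=7)
    fibonacci(j=6)
      fibonacci(j=5)
        fibonacci(j=4)
          fibonacci(j=3)
            fibonacci(j=2)
              fibonacci(j=1)
              -> return 1
              fibonacci(j=0)
              -> return 0
            -> return 1
            fibonacci(j=1)
            -> return 1
          -> return 2
          fibonacci(j=2) -> return 1  (same call as traced above)
        -> return 3
        fibonacci(j=3) -> return 2  (same call as traced above)
      -> return 5
      fibonacci(j=4) -> return 3  (same call as traced above)
    -> return 8
    fibonacci(j=5) -> return 5  (same call as traced above)
  -> return 13
  fibonacci(j=6) -> return 8  (same call as traced above)
-> return 21

Final answer: 21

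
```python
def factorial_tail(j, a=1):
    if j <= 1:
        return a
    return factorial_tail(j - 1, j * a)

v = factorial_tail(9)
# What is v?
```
Call trace:
factorial_tail(j=9, a=1)
  factorial_tail(j=8, a=9)
    factorial_tail(j=7, a=72)
      factorial_tail(j=6, a=504)
        factorial_tail(j=5, a=3024)
          factorial_tail(j=4, a=15120)
            factorial_tail(j=3, a=60480)
              factorial_tail(j=2, a=181440)
                factorial_tail(j=1, a=362880)
                -> return 362880
              -> return 362880
            -> return 362880
          -> return 362880
        -> return 362880
      -> return 362880
    -> return 362880
  -> return 362880
-> return 362880

Final answer: 362880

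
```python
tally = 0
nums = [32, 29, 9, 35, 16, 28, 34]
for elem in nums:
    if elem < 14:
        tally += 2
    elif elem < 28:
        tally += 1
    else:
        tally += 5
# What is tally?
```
Trace:
  tally=0
  tally=5, elem=32
  tally=10, elem=29
  tally=12, elem=9
  tally=17, elem=35
  tally=18, elem=16
  tally=23, elem=28
  tally=28, elem=34

Final answer: 28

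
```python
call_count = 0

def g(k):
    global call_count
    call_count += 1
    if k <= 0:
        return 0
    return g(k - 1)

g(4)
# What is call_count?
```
Call trace:
g(k=4)
  g(k=3)
    g(k=2)
      g(k=1)
        g(k=0)
        -> return 0
      -> return 0
    -> return 0
  -> return 0
-> return 0

call_count is incremented once per call. g is entered once for each k = 4, 3, 2, 1, 0 (the k <= 0 call returns without recursing), i.e. 4 + 1 calls.
call_count = 5

Final answer: 5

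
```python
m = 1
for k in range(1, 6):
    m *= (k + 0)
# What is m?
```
Trace:
  m=1
  m=1, k=1
  m=2, k=2
  m=6, k=3
  m=24, k=4
  m=120, k=5

Final answer: 120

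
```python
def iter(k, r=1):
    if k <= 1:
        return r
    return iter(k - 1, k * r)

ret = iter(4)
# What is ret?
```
Call trace:
iter(k=4, r=1)
  iter(k=3, r=4)
    iter(k=2, r=12)
      iter(k=1, r=24)
      -> return 24
    -> return 24
  -> return 24
-> return 24

Final answer: 24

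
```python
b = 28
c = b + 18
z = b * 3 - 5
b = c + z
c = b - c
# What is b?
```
Trace:
  b=28
  b=28, c=46
  b=28, c=46, z=79
  b=125, c=46, z=79
  b=125, c=79, z=79

Final answer: 125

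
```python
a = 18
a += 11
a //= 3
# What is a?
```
Trace:
  a=18
  a=29
  a=9

Final answer: 9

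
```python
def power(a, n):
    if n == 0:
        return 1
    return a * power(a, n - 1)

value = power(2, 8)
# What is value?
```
Call trace:
power(a=2, n=8)
  power(a=2, n=7)
    power(a=2, n=6)
      power(a=2, n=5)
        power(a=2, n=4)
          power(a=2, n=3)
            power(a=2, n=2)
              power(a=2, n=1)
                power(a=2, n=0)
                -> return 1
              -> return 2
            -> return 4
          -> return 8
        -> return 16
      -> return 32
    -> return 64
  -> return 128
-> return 256

Final answer: 256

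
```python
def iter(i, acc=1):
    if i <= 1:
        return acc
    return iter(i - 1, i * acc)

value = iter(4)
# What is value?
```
Call trace:
iter(i=4, acc=1)
  iter(i=3, acc=4)
    iter(i=2, acc=12)
      iter(i=1, acc=24)
      -> return 24
    -> return 24
  -> return 24
-> return 24

Final answer: 24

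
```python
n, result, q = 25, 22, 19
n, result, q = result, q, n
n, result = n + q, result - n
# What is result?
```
Trace:
  n=25, result=22, q=19
  n=22, result=19, q=25
  n=47, result=-3, q=25

Final answer: -3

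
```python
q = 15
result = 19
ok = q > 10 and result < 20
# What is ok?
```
Trace:
  q=15
  q=15, result=19
  q=15, result=19, ok=True

Final answer: True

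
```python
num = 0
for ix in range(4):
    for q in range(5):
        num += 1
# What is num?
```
Trace:
  num=0
  num=1, ix=0, q=0
  num=2, ix=0, q=1
  num=3, ix=0, q=2
  num=4, ix=0, q=3
  num=5, ix=0, q=4
  num=6, ix=1, q=0
  num=7, ix=1, q=1
  num=8, ix=1, q=2
  num=9, ix=1, q=3
  num=10, ix=1, q=4
  num=11, ix=2, q=0
  num=12, ix=2, q=1
  num=13, ix=2, q=2
  num=14, ix=2, q=3
  num=15, ix=2, q=4
  num=16, ix=3, q=0
  num=17, ix=3, q=1
  num=18, ix=3, q=2
  num=19, ix=3, q=3
  num=20, ix=3, q=4

Final answer: 20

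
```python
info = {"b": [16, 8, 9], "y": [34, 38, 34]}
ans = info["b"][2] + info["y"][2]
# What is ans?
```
Trace:
  info={'b': [16, 8, 9], 'y': [34, 38, 34]}
  info={'b': [16, 8, 9], 'y': [34, 38, 34]}, ans=43

Final answer: 43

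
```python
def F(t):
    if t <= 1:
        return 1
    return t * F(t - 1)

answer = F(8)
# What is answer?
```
Call trace:
F(t=8)
  F(t=7)
    F(t=6)
      F(t=5)
        F(t=4)
          F(t=3)
            F(t=2)
              F(t=1)
              -> return 1
            -> return 2
          -> return 6
        -> return 24
      -> return 120
    -> return 720
  -> return 5040
-> return 40320

Final answer: 40320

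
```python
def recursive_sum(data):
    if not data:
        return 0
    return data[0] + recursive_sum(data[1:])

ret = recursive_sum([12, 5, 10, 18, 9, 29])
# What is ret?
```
Call trace:
recursive_sum(data=[12, 5, 10, 18, 9, 29])
  recursive_sum(data=[5, 10, 18, 9, 29])
    recursive_sum(data=[10, 18, 9, 29])
      recursive_sum(data=[18, 9, 29])
        recursive_sum(data=[9, 29])
          recursive_sum(data=[29])
            recursive_sum(data=[])
            -> return 0
          -> return 29
        -> return 38
      -> return 56
    -> return 66
  -> return 71
-> return 83

Final answer: 83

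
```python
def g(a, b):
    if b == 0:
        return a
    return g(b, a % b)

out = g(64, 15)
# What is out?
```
Call trace:
g(a=64, b=15)
  g(a=15, b=4)
    g(a=4, b=3)
      g(a=3, b=1)
        g(a=1, b=0)
        -> return 1
      -> return 1
    -> return 1
  -> return 1
-> return 1

Final answer: 1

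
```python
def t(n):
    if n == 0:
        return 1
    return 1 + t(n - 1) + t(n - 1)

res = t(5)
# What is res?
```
Call trace (a repeated sub-call is expanded the first time; later identical calls just restate its return value):
t(n=5)
  t(n=4)
    t(n=3)
      t(n=2)
        t(n=1)
          t(n=0)
          -> return 1
          t(n=0)
          -> return 1
        -> return 3
        t(n=1) -> return 3  (same call as traced above)
      -> return 7
      t(n=2) -> return 7  (same call as traced above)
    -> return 15
    t(n=3) -> return 15  (same call as traced above)
  -> return 31
  t(n=4) -> return 31  (same call as traced above)
-> return 63

Final answer: 63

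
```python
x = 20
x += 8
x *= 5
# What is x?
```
Trace:
  x=20
  x=28
  x=140

Final answer: 140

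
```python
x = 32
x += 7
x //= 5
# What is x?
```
Trace:
  x=32
  x=39
  x=7

Final answer: 7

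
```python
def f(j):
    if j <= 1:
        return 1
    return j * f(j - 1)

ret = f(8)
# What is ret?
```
Call trace:
f(j=8)
  f(j=7)
    f(j=6)
      f(j=5)
        f(j=4)
          f(j=3)
            f(j=2)
              f(j=1)
              -> return 1
            -> return 2
          -> return 6
        -> return 24
      -> return 120
    -> return 720
  -> return 5040
-> return 40320

Final answer: 40320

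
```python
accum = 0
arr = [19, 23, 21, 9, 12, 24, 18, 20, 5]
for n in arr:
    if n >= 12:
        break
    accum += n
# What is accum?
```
Trace:
  accum=0
  accum=0, n=19

Final answer: 0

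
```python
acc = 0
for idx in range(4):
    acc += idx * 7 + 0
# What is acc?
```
Trace:
  acc=0
  acc=0, idx=0
  acc=7, idx=1
  acc=21, idx=2
  acc=42, idx=3

Final answer: 42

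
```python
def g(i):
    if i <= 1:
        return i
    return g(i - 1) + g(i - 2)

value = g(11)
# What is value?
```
Call trace (a repeated sub-call is expanded the first time; later identical calls just restate its return value):
g(i=11)
  g(i=10)
    g(i=9)
      g(i=8)
        g(i=7)
          g(i=6)
            g(i=5)
              g(i=4)
                g(i=3)
                  g(i=2)
                    g(i=1)
                    -> return 1
                    g(i=0)
                    -> return 0
                  -> return 1
                  g(i=1)
                  -> return 1
                -> return 2
                g(i=2) -> return 1  (same call as traced above)
              -> return 3
              g(i=3) -> return 2  (same call as traced above)
            -> return 5
            g(i=4) -> return 3  (same call as traced above)
          -> return 8
          g(i=5) -> return 5  (same call as traced above)
        -> return 13
        g(i=6) -> return 8  (same call as traced above)
      -> return 21
      g(i=7) -> return 13  (same call as traced above)
    -> return 34
    g(i=8) -> return 21  (same call as traced above)
  -> return 55
  g(i=9) -> return 34  (same call as traced above)
-> return 89

Final answer: 89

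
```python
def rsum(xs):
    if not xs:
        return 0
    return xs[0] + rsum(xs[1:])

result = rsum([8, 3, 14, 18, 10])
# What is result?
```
Call trace:
rsum(xs=[8, 3, 14, 18, 10])
  rsum(xs=[3, 14, 18, 10])
    rsum(xs=[14, 18, 10])
      rsum(xs=[18, 10])
        rsum(xs=[10])
          rsum(xs=[])
          -> return 0
        -> return 10
      -> return 28
    -> return 42
  -> return 45
-> return 53

Final answer: 53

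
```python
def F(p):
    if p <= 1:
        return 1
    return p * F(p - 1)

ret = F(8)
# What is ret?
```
Call trace:
F(p=8)
  F(p=7)
    F(p=6)
      F(p=5)
        F(p=4)
          F(p=3)
            F(p=2)
              F(p=1)
              -> return 1
            -> return 2
          -> return 6
        -> return 24
      -> return 120
    -> return 720
  -> return 5040
-> return 40320

Final answer: 40320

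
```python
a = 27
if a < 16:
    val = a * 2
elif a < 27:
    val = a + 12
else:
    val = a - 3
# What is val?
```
Trace:
  a=27
  a=27, val=24

Final answer: 24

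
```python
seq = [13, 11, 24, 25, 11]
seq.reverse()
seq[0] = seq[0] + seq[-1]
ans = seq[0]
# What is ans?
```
Trace:
  seq=[13, 11, 24, 25, 11]
  seq=[11, 25, 24, 11, 13]
  seq=[24, 25, 24, 11, 13]
  seq=[24, 25, 24, 11, 13], ans=24

Final answer: 24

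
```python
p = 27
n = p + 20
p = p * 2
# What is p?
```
Trace:
  p=27
  p=27, n=47
  p=54, n=47

Final answer: 54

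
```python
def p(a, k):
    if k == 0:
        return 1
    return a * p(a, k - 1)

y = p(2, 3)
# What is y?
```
Call trace:
p(a=2, k=3)
  p(a=2, k=2)
    p(a=2, k=1)
      p(a=2, k=0)
      -> return 1
    -> return 2
  -> return 4
-> return 8

Final answer: 8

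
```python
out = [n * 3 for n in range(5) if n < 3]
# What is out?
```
Trace:
  n=0
  n=1
  n=2
  n=3
  n=4
  out=[0, 3, 6]

Final answer: [0, 3, 6]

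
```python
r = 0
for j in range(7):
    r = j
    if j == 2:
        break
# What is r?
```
Trace:
  r=0
  r=0, j=0
  r=1, j=1
  r=2, j=2

Final answer: 2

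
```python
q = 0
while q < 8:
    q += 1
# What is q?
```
Trace:
  q=0
  q=1
  q=2
  q=3
  q=4
  q=5
  q=6
  q=7
  q=8

Final answer: 8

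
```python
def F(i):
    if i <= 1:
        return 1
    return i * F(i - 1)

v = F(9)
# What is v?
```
Call trace:
F(i=9)
  F(i=8)
    F(i=7)
      F(i=6)
        F(i=5)
          F(i=4)
            F(i=3)
              F(i=2)
                F(i=1)
                -> return 1
              -> return 2
            -> return 6
          -> return 24
        -> return 120
      -> return 720
    -> return 5040
  -> return 40320
-> return 362880

Final answer: 362880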